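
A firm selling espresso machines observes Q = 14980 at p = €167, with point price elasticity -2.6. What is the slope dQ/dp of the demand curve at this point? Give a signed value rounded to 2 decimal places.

Ed = (dQ/dp)·(p/Q) ⇒ dQ/dp = Ed·Q/p = (-2.6)·14980/167 = -233.2215…

-233.22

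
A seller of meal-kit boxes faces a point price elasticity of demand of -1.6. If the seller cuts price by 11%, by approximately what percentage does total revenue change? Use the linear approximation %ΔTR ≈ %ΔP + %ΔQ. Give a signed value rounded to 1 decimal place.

%ΔQ ≈ Ed × %ΔP = (-1.6) × (-11%) = +17.6000%
%ΔTR ≈ %ΔP + %ΔQ = (-11%) + (+17.6000%) = +6.6000%

+6.6%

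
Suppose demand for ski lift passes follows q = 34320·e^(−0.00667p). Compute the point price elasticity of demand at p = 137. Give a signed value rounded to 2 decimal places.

-0.91

dq/dp = −0.00667·q = -91.795. At p = 137, q = 13762.4.
Ed = (dq/dp)·(p/q) = (-91.795) × (137/13762.4) = -0.9137…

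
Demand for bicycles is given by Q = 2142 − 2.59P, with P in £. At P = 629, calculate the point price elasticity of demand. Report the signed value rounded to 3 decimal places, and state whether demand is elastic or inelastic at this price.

dQ/dP = −2.59. At P = 629, Q = 2142 − 2.59(629) = 512.89.
Ed = (dQ/dP)·(P/Q) = −2.59 × (629/512.89) = -3.17633…
|Ed| = 3.176 > 1, so demand is elastic.

-3.176; elastic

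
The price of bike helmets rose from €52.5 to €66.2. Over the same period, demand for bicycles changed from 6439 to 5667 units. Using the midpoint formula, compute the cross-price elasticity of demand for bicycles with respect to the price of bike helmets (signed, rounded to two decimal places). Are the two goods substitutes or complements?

-0.55; complements

%ΔQ_{bicycles} = (5667 − 6439)/avg = -772/6053 = -0.127540…
%ΔP_{bike helmets} = (66.2 − 52.5)/avg = 13.7/59.35 = 0.230834…
E_cross = (-772/6053) / (13.7/59.35) = -0.5525…
E_cross < 0 ⇒ the goods are complements.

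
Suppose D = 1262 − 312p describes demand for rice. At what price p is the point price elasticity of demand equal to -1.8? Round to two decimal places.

2.60

Ed = −312p/(1262 − 312p). Set this equal to -1.8:
312p = 1.8·(1262 − 312p) ⇒ 312p(1 + 1.8) = 1.8·1262
p = 1.8·1262 / (312·2.8) = 2.6002…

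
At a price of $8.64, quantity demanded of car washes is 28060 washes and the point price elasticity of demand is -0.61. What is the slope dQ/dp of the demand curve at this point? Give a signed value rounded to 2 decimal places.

Ed = (dQ/dp)·(p/Q) ⇒ dQ/dp = Ed·Q/p = (-0.61)·28060/8.64 = -1981.0879…

-1981.09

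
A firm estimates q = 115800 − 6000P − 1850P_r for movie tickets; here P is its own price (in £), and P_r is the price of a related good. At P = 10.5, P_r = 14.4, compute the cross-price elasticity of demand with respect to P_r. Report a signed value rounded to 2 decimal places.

-1.02

At the given values, q = 115800 − 6000(10.5) − 1850(14.4) = 26160.
∂q/∂P_r = -1850.
E = (-1850) × (14.4/26160) = -1.0183…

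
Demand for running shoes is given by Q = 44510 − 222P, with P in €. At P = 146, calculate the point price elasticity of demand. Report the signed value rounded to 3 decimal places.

dQ/dP = −222. At P = 146, Q = 44510 − 222(146) = 12098.
Ed = (dQ/dP)·(P/Q) = −222 × (146/12098) = -2.67912…

-2.679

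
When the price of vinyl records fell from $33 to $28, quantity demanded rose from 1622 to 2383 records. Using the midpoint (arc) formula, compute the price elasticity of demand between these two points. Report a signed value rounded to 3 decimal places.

%ΔQ = (2383 − 1622) / [(1622 + 2383)/2] = 761/2002.5 = 0.380024…
%ΔP = (28 − 33) / [(33 + 28)/2] = -5/30.5 = -0.163934…
Arc Ed = %ΔQ / %ΔP = (761/2002.5) / (-5/30.5) = -2.31815…

-2.318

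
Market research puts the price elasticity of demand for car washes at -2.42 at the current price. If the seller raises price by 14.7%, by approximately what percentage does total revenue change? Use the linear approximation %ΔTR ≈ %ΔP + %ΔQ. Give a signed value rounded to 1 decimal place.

-20.9%

%ΔQ ≈ Ed × %ΔP = (-2.42) × (+14.7%) = -35.5740%
%ΔTR ≈ %ΔP + %ΔQ = (+14.7%) + (-35.5740%) = -20.8740%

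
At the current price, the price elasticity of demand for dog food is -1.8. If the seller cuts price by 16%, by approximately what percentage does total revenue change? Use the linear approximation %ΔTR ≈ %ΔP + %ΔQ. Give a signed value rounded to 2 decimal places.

%ΔQ ≈ Ed × %ΔP = (-1.8) × (-16%) = +28.8000%
%ΔTR ≈ %ΔP + %ΔQ = (-16%) + (+28.8000%) = +12.8000%

+12.80%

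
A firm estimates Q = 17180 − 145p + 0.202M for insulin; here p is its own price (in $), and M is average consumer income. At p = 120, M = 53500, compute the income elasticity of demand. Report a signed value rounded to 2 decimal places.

At the given values, Q = 17180 − 145(120) + 0.202(53500) = 10587.
∂Q/∂M = 0.202.
E = (0.202) × (53500/10587) = 1.0207…

1.02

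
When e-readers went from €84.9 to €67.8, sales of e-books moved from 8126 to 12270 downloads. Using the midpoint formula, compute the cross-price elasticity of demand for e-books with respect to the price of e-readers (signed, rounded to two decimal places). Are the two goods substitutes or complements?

%ΔQ_{e-books} = (12270 − 8126)/avg = 4144/10198 = 0.406354…
%ΔP_{e-readers} = (67.8 − 84.9)/avg = -17.1/76.35 = -0.223968…
E_cross = (4144/10198) / (-17.1/76.35) = -1.8143…
E_cross < 0 ⇒ the goods are complements.

-1.81; complements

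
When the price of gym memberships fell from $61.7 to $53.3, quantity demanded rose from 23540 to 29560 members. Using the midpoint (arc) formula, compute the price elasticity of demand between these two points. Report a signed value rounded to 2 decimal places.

%ΔQ = (29560 − 23540) / [(23540 + 29560)/2] = 6020/26550 = 0.226741…
%ΔP = (53.3 − 61.7) / [(61.7 + 53.3)/2] = -8.4/57.5 = -0.146086…
Arc Ed = %ΔQ / %ΔP = (6020/26550) / (-8.4/57.5) = -1.5521…

-1.55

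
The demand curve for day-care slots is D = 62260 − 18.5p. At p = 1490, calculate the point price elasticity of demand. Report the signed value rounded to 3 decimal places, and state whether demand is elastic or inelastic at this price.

dD/dp = −18.5. At p = 1490, D = 62260 − 18.5(1490) = 34695.
Ed = (dD/dp)·(p/D) = −18.5 × (1490/34695) = -0.79449…
|Ed| = 0.794 < 1, so demand is inelastic.

-0.794; inelastic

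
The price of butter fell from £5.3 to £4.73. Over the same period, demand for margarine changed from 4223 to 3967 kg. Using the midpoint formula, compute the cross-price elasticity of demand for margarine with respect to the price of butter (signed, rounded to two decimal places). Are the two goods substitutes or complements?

0.55; substitutes

%ΔQ_{margarine} = (3967 − 4223)/avg = -256/4095 = -0.062515…
%ΔP_{butter} = (4.73 − 5.3)/avg = -0.57/5.015 = -0.113659…
E_cross = (-256/4095) / (-0.57/5.015) = 0.5500…
E_cross > 0 ⇒ the goods are substitutes.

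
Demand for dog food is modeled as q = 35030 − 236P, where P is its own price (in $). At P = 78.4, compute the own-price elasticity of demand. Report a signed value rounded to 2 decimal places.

At the given values, q = 35030 − 236(78.4) = 16527.6.
∂q/∂P = −236.
E = (-236) × (78.4/16527.6) = -1.1194…

-1.12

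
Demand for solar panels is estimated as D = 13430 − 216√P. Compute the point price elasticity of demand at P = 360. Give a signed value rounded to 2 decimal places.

-0.22

dD/dP = −216/(2√P) = -5.6921. At P = 360, D = 9331.69.
Ed = (dD/dP)·(P/D) = (-5.6921) × (360/9331.69) = -0.2195…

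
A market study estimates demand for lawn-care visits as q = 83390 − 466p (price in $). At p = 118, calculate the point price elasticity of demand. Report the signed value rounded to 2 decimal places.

-1.94

dq/dp = −466. At p = 118, q = 83390 − 466(118) = 28402.
Ed = (dq/dp)·(p/q) = −466 × (118/28402) = -1.9360…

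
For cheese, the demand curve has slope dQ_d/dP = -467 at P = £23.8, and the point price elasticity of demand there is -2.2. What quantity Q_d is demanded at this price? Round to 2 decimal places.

5052.09

Ed = (dQ_d/dP)·(P/Q_d) ⇒ Q_d = (dQ_d/dP)·P/Ed = (-467)·23.8/(-2.2) = 5052.0909…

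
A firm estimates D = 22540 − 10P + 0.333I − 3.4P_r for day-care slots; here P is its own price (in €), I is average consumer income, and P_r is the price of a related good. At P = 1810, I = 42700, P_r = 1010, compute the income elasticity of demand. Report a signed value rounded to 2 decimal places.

0.93

At the given values, D = 22540 − 10(1810) + 0.333(42700) − 3.4(1010) = 15225.1.
∂D/∂I = 0.333.
E = (0.333) × (42700/15225.1) = 0.9339…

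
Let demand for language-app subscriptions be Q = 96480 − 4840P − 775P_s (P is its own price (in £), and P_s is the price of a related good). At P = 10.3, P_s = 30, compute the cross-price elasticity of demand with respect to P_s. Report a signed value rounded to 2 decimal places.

At the given values, Q = 96480 − 4840(10.3) − 775(30) = 23378.
∂Q/∂P_s = -775.
E = (-775) × (30/23378) = -0.9945…

-0.99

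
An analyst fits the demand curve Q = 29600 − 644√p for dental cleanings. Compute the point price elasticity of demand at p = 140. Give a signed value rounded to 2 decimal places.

-0.17

dQ/dp = −644/(2√p) = -27.214. At p = 140, Q = 21980.1.
Ed = (dQ/dp)·(p/Q) = (-27.214) × (140/21980.1) = -0.1733…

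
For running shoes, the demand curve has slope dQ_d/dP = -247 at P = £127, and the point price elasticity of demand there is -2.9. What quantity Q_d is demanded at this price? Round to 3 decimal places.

Ed = (dQ_d/dP)·(P/Q_d) ⇒ Q_d = (dQ_d/dP)·P/Ed = (-247)·127/(-2.9) = 10816.89655…

10816.897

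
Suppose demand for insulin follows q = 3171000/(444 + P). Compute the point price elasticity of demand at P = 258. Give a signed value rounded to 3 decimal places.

-0.368

dq/dP = −3171000/(444 + P)² = -6.43461. At P = 258, q = 4517.09.
Ed = (dq/dP)·(P/q) = (-6.43461) × (258/4517.09) = -0.36752…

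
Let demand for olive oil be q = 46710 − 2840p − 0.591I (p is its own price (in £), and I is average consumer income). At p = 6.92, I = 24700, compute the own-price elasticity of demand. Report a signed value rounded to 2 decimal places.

-1.58

At the given values, q = 46710 − 2840(6.92) − 0.591(24700) = 12459.5.
∂q/∂p = −2840.
E = (-2840) × (6.92/12459.5) = -1.5773…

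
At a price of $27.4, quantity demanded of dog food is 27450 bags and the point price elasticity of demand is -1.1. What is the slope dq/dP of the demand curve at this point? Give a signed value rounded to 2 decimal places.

-1102.01

Ed = (dq/dP)·(P/q) ⇒ dq/dP = Ed·q/P = (-1.1)·27450/27.4 = -1102.0072…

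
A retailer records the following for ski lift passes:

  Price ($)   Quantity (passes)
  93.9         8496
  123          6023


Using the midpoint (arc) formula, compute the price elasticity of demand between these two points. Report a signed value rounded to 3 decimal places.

%ΔQ = (6023 − 8496) / [(8496 + 6023)/2] = -2473/7259.5 = -0.340657…
%ΔP = (123 − 93.9) / [(93.9 + 123)/2] = 29.1/108.45 = 0.268326…
Arc Ed = %ΔQ / %ΔP = (-2473/7259.5) / (29.1/108.45) = -1.26956…

-1.270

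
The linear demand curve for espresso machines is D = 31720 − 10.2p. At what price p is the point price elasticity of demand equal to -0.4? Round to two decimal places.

Ed = −10.2p/(31720 − 10.2p). Set this equal to -0.4:
10.2p = 0.4·(31720 − 10.2p) ⇒ 10.2p(1 + 0.4) = 0.4·31720
p = 0.4·31720 / (10.2·1.4) = 888.5154…

888.52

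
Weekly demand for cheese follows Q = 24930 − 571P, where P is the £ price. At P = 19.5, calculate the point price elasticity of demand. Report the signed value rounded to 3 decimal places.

dQ/dP = −571. At P = 19.5, Q = 24930 − 571(19.5) = 13795.5.
Ed = (dQ/dP)·(P/Q) = −571 × (19.5/13795.5) = -0.80711…

-0.807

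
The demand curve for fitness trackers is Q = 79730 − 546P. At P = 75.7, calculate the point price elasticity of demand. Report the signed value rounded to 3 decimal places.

dQ/dP = −546. At P = 75.7, Q = 79730 − 546(75.7) = 38397.8.
Ed = (dQ/dP)·(P/Q) = −546 × (75.7/38397.8) = -1.07642…

-1.076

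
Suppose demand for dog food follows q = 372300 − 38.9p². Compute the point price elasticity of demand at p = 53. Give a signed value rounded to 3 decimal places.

-0.831

dq/dp = −2·38.9·p = -4123.4. At p = 53, q = 263029.9.
Ed = (dq/dp)·(p/q) = (-4123.4) × (53/263029.9) = -0.83085…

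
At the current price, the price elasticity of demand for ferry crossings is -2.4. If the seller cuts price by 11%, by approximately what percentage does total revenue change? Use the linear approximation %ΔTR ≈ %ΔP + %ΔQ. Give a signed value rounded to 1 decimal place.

+15.4%

%ΔQ ≈ Ed × %ΔP = (-2.4) × (-11%) = +26.4000%
%ΔTR ≈ %ΔP + %ΔQ = (-11%) + (+26.4000%) = +15.4000%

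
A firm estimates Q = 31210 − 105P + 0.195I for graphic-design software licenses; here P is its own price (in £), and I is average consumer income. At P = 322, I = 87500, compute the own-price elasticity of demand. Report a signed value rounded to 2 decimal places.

-2.34

At the given values, Q = 31210 − 105(322) + 0.195(87500) = 14462.5.
∂Q/∂P = −105.
E = (-105) × (322/14462.5) = -2.3377…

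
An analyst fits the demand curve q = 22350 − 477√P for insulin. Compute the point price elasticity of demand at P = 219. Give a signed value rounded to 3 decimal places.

dq/dP = −477/(2√P) = -16.1163. At P = 219, q = 15291.
Ed = (dq/dP)·(P/q) = (-16.1163) × (219/15291) = -0.23081…

-0.231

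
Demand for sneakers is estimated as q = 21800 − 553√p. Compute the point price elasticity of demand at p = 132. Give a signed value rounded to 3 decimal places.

-0.206

dq/dp = −553/(2√p) = -24.0662. At p = 132, q = 15446.5.
Ed = (dq/dp)·(p/q) = (-24.0662) × (132/15446.5) = -0.20566…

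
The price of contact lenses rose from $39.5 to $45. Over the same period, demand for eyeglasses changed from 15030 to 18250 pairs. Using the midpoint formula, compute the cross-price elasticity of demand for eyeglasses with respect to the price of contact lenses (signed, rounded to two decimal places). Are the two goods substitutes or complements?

1.49; substitutes

%ΔQ_{eyeglasses} = (18250 − 15030)/avg = 3220/16640 = 0.193509…
%ΔP_{contact lenses} = (45 − 39.5)/avg = 5.5/42.25 = 0.130177…
E_cross = (3220/16640) / (5.5/42.25) = 1.4865…
E_cross > 0 ⇒ the goods are substitutes.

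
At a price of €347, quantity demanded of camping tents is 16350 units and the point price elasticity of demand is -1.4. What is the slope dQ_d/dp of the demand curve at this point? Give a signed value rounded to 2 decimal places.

Ed = (dQ_d/dp)·(p/Q_d) ⇒ dQ_d/dp = Ed·Q_d/p = (-1.4)·16350/347 = -65.9654…

-65.97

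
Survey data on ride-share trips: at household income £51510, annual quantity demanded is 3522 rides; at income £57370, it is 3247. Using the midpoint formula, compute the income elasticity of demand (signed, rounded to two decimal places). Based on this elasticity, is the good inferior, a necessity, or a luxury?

%ΔQ = (3247 − 3522)/[( 3522 + 3247)/2] = -275/3384.5 = -0.081252…
%ΔIncome = (57370 − 51510)/[( 51510 + 57370)/2] = 5860/54440 = 0.107641…
E_income = (-275/3384.5) / (5860/54440) = -0.7548…
E_income < 0 ⇒ inferior good.

-0.75; inferior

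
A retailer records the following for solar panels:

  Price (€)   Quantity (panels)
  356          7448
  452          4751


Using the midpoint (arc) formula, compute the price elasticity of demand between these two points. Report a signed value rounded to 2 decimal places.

%ΔQ = (4751 − 7448) / [(7448 + 4751)/2] = -2697/6099.5 = -0.442167…
%ΔP = (452 − 356) / [(356 + 452)/2] = 96/404 = 0.237623…
Arc Ed = %ΔQ / %ΔP = (-2697/6099.5) / (96/404) = -1.8607…

-1.86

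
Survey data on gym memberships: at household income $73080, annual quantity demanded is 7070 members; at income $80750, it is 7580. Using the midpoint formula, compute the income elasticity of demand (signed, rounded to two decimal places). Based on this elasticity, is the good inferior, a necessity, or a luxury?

0.70; necessity

%ΔQ = (7580 − 7070)/[( 7070 + 7580)/2] = 510/7325 = 0.069624…
%ΔIncome = (80750 − 73080)/[( 73080 + 80750)/2] = 7670/76915 = 0.099720…
E_income = (510/7325) / (7670/76915) = 0.6981…
0 < E_income < 1 ⇒ normal good, necessity.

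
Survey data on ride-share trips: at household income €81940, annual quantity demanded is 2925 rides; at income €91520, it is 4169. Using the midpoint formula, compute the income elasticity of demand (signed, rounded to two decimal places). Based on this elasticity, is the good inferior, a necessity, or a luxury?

3.18; luxury

%ΔQ = (4169 − 2925)/[( 2925 + 4169)/2] = 1244/3547 = 0.350718…
%ΔIncome = (91520 − 81940)/[( 81940 + 91520)/2] = 9580/86730 = 0.110457…
E_income = (1244/3547) / (9580/86730) = 3.1751…
E_income > 1 ⇒ normal good, luxury.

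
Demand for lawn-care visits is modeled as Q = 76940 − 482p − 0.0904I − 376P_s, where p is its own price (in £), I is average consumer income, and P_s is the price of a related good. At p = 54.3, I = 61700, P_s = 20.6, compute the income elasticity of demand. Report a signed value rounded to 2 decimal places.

-0.15

At the given values, Q = 76940 − 482(54.3) − 0.0904(61700) − 376(20.6) = 37444.12.
∂Q/∂I = -0.0904.
E = (-0.0904) × (61700/37444.12) = -0.1489…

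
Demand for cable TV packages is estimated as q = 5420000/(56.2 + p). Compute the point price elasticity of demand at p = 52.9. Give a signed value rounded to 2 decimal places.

-0.48

dq/dp = −5420000/(56.2 + p)² = -455.355. At p = 52.9, q = 49679.2.
Ed = (dq/dp)·(p/q) = (-455.355) × (52.9/49679.2) = -0.4848…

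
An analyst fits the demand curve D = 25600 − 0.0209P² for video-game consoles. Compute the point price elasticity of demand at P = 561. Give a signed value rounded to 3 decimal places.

dD/dP = −2·0.0209·P = -23.4498. At P = 561, D = 19022.3311.
Ed = (dD/dP)·(P/D) = (-23.4498) × (561/19022.3311) = -0.69157…

-0.692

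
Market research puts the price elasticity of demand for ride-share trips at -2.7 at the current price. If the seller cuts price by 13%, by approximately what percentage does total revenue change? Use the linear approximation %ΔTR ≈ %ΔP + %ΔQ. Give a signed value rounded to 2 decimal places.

+22.10%

%ΔQ ≈ Ed × %ΔP = (-2.7) × (-13%) = +35.1000%
%ΔTR ≈ %ΔP + %ΔQ = (-13%) + (+35.1000%) = +22.1000%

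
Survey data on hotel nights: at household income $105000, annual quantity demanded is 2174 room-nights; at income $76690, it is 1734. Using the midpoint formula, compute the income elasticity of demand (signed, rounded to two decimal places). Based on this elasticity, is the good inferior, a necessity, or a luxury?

0.72; necessity

%ΔQ = (1734 − 2174)/[( 2174 + 1734)/2] = -440/1954 = -0.225179…
%ΔIncome = (76690 − 105000)/[( 105000 + 76690)/2] = -28310/90845 = -0.311629…
E_income = (-440/1954) / (-28310/90845) = 0.7225…
0 < E_income < 1 ⇒ normal good, necessity.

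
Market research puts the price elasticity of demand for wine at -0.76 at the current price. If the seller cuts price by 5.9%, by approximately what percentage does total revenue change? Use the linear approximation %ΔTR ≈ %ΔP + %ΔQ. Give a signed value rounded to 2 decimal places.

-1.42%

%ΔQ ≈ Ed × %ΔP = (-0.76) × (-5.9%) = +4.4840%
%ΔTR ≈ %ΔP + %ΔQ = (-5.9%) + (+4.4840%) = -1.4160%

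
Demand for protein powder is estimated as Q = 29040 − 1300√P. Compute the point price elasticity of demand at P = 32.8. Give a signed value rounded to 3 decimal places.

dQ/dP = −1300/(2√P) = -113.495. At P = 32.8, Q = 21594.7.
Ed = (dQ/dP)·(P/Q) = (-113.495) × (32.8/21594.7) = -0.17238…

-0.172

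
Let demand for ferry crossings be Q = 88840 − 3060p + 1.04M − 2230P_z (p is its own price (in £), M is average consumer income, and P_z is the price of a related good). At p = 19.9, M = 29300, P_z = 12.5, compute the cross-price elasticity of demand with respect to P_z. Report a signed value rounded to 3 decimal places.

-0.913

At the given values, Q = 88840 − 3060(19.9) + 1.04(29300) − 2230(12.5) = 30543.
∂Q/∂P_z = -2230.
E = (-2230) × (12.5/30543) = -0.91264…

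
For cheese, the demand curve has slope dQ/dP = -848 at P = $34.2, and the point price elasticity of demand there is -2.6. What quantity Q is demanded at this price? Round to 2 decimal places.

11154.46

Ed = (dQ/dP)·(P/Q) ⇒ Q = (dQ/dP)·P/Ed = (-848)·34.2/(-2.6) = 11154.4615…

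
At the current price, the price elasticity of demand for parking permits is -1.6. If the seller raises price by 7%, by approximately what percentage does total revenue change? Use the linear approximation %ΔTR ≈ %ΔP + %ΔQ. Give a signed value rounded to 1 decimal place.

%ΔQ ≈ Ed × %ΔP = (-1.6) × (+7%) = -11.2000%
%ΔTR ≈ %ΔP + %ΔQ = (+7%) + (-11.2000%) = -4.2000%

-4.2%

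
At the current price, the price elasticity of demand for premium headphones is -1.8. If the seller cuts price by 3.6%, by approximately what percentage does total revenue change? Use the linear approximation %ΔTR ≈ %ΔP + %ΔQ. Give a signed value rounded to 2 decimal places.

%ΔQ ≈ Ed × %ΔP = (-1.8) × (-3.6%) = +6.4800%
%ΔTR ≈ %ΔP + %ΔQ = (-3.6%) + (+6.4800%) = +2.8800%

+2.88%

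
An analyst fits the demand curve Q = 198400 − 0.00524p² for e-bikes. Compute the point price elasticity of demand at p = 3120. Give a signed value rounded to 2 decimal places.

-0.69

dQ/dp = −2·0.00524·p = -32.6976. At p = 3120, Q = 147391.744.
Ed = (dQ/dp)·(p/Q) = (-32.6976) × (3120/147391.744) = -0.6921…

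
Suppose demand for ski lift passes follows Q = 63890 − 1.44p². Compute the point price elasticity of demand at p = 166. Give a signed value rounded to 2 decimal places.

dQ/dp = −2·1.44·p = -478.08. At p = 166, Q = 24209.36.
Ed = (dQ/dp)·(p/Q) = (-478.08) × (166/24209.36) = -3.2781…

-3.28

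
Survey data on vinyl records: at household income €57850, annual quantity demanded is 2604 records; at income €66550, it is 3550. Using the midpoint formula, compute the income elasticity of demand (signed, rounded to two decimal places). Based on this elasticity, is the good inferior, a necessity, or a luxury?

2.20; luxury

%ΔQ = (3550 − 2604)/[( 2604 + 3550)/2] = 946/3077 = 0.307442…
%ΔIncome = (66550 − 57850)/[( 57850 + 66550)/2] = 8700/62200 = 0.139871…
E_income = (946/3077) / (8700/62200) = 2.1980…
E_income > 1 ⇒ normal good, luxury.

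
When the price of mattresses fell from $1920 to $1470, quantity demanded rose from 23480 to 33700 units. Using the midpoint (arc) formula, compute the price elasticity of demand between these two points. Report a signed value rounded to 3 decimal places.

-1.346

%ΔQ = (33700 − 23480) / [(23480 + 33700)/2] = 10220/28590 = 0.357467…
%ΔP = (1470 − 1920) / [(1920 + 1470)/2] = -450/1695 = -0.265486…
Arc Ed = %ΔQ / %ΔP = (10220/28590) / (-450/1695) = -1.34646…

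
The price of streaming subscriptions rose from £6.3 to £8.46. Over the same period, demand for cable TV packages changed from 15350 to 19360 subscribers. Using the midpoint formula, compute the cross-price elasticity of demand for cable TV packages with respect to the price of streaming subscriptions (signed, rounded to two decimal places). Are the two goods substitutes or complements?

0.79; substitutes

%ΔQ_{cable TV packages} = (19360 − 15350)/avg = 4010/17355 = 0.231057…
%ΔP_{streaming subscriptions} = (8.46 − 6.3)/avg = 2.16/7.38 = 0.292682…
E_cross = (4010/17355) / (2.16/7.38) = 0.7894…
E_cross > 0 ⇒ the goods are substitutes.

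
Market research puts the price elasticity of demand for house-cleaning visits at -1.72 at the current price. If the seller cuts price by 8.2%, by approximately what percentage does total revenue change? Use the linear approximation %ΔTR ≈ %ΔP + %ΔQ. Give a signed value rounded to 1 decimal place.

%ΔQ ≈ Ed × %ΔP = (-1.72) × (-8.2%) = +14.1040%
%ΔTR ≈ %ΔP + %ΔQ = (-8.2%) + (+14.1040%) = +5.9040%

+5.9%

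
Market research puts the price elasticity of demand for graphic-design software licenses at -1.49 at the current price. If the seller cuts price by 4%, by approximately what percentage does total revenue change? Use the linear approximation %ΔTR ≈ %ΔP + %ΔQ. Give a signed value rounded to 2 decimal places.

+1.96%

%ΔQ ≈ Ed × %ΔP = (-1.49) × (-4%) = +5.9600%
%ΔTR ≈ %ΔP + %ΔQ = (-4%) + (+5.9600%) = +1.9600%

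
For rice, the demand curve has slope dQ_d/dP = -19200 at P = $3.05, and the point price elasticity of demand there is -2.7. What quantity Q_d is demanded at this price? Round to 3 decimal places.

21688.889

Ed = (dQ_d/dP)·(P/Q_d) ⇒ Q_d = (dQ_d/dP)·P/Ed = (-19200)·3.05/(-2.7) = 21688.88888…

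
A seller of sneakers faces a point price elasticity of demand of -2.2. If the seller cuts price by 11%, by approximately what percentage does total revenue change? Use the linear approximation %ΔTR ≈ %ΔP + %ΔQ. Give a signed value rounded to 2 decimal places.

%ΔQ ≈ Ed × %ΔP = (-2.2) × (-11%) = +24.2000%
%ΔTR ≈ %ΔP + %ΔQ = (-11%) + (+24.2000%) = +13.2000%

+13.20%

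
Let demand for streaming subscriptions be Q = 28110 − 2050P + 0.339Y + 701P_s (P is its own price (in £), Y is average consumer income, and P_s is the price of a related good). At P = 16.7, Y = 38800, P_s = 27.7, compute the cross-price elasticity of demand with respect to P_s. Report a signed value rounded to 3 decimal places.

0.734

At the given values, Q = 28110 − 2050(16.7) + 0.339(38800) + 701(27.7) = 26445.9.
∂Q/∂P_s = 701.
E = (701) × (27.7/26445.9) = 0.73424…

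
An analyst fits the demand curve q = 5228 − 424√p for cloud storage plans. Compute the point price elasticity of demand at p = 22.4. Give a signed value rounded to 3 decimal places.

-0.311

dq/dp = −424/(2√p) = -44.7932. At p = 22.4, q = 3221.27.
Ed = (dq/dp)·(p/q) = (-44.7932) × (22.4/3221.27) = -0.31148…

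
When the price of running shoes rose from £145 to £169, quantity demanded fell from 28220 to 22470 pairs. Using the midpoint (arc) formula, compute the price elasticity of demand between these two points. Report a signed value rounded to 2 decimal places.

%ΔQ = (22470 − 28220) / [(28220 + 22470)/2] = -5750/25345 = -0.226869…
%ΔP = (169 − 145) / [(145 + 169)/2] = 24/157 = 0.152866…
Arc Ed = %ΔQ / %ΔP = (-5750/25345) / (24/157) = -1.4841…

-1.48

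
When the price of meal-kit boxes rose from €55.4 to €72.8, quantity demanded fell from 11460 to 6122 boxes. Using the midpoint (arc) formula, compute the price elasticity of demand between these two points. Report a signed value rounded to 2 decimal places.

-2.24

%ΔQ = (6122 − 11460) / [(11460 + 6122)/2] = -5338/8791 = -0.607211…
%ΔP = (72.8 − 55.4) / [(55.4 + 72.8)/2] = 17.4/64.1 = 0.271450…
Arc Ed = %ΔQ / %ΔP = (-5338/8791) / (17.4/64.1) = -2.2369…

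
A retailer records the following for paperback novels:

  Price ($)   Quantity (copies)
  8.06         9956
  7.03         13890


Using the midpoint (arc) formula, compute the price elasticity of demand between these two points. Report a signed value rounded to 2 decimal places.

%ΔQ = (13890 − 9956) / [(9956 + 13890)/2] = 3934/11923 = 0.329950…
%ΔP = (7.03 − 8.06) / [(8.06 + 7.03)/2] = -1.03/7.545 = -0.136514…
Arc Ed = %ΔQ / %ΔP = (3934/11923) / (-1.03/7.545) = -2.4169…

-2.42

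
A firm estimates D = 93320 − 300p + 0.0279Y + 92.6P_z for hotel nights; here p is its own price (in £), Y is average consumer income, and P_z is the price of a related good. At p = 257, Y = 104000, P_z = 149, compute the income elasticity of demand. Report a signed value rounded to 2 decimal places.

At the given values, D = 93320 − 300(257) + 0.0279(104000) + 92.6(149) = 32919.
∂D/∂Y = 0.0279.
E = (0.0279) × (104000/32919) = 0.0881…

0.09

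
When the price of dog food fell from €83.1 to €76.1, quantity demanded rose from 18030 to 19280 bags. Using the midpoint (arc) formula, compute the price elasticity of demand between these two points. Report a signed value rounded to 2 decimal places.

%ΔQ = (19280 − 18030) / [(18030 + 19280)/2] = 1250/18655 = 0.067006…
%ΔP = (76.1 − 83.1) / [(83.1 + 76.1)/2] = -7/79.6 = -0.087939…
Arc Ed = %ΔQ / %ΔP = (1250/18655) / (-7/79.6) = -0.7619…

-0.76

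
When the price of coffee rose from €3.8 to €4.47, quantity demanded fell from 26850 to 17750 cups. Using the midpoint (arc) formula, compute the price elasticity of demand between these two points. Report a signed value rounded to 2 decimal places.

%ΔQ = (17750 − 26850) / [(26850 + 17750)/2] = -9100/22300 = -0.408071…
%ΔP = (4.47 − 3.8) / [(3.8 + 4.47)/2] = 0.67/4.135 = 0.162031…
Arc Ed = %ΔQ / %ΔP = (-9100/22300) / (0.67/4.135) = -2.5184…

-2.52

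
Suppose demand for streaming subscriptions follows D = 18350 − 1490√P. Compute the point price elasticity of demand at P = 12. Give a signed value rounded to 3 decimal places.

dD/dP = −1490/(2√P) = -215.063. At P = 12, D = 13188.5.
Ed = (dD/dP)·(P/D) = (-215.063) × (12/13188.5) = -0.19568…

-0.196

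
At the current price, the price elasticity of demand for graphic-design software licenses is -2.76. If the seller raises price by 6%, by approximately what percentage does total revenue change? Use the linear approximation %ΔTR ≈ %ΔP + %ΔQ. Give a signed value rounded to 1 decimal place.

%ΔQ ≈ Ed × %ΔP = (-2.76) × (+6%) = -16.5600%
%ΔTR ≈ %ΔP + %ΔQ = (+6%) + (-16.5600%) = -10.5600%

-10.6%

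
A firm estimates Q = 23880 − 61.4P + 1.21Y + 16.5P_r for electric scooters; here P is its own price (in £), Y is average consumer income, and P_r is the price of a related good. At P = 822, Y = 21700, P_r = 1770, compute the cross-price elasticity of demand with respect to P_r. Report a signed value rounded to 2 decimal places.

1.01

At the given values, Q = 23880 − 61.4(822) + 1.21(21700) + 16.5(1770) = 28871.2.
∂Q/∂P_r = 16.5.
E = (16.5) × (1770/28871.2) = 1.0115…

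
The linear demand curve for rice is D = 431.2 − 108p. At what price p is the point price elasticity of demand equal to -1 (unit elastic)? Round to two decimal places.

Ed = −108p/(431.2 − 108p). Set this equal to -1:
108p = 1·(431.2 − 108p) ⇒ 108p(1 + 1) = 1·431.2
p = 1·431.2 / (108·2) = 1.9962…

2.00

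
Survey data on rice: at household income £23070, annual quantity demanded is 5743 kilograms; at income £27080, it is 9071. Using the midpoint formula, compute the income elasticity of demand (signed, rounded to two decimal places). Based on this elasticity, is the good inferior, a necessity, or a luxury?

2.81; luxury

%ΔQ = (9071 − 5743)/[( 5743 + 9071)/2] = 3328/7407 = 0.449304…
%ΔIncome = (27080 − 23070)/[( 23070 + 27080)/2] = 4010/25075 = 0.159920…
E_income = (3328/7407) / (4010/25075) = 2.8095…
E_income > 1 ⇒ normal good, luxury.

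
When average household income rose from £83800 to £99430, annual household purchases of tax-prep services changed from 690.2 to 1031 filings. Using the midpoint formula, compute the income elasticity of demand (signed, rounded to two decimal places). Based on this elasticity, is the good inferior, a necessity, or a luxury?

2.32; luxury

%ΔQ = (1031 − 690.2)/[( 690.2 + 1031)/2] = 340.8/860.6 = 0.396002…
%ΔIncome = (99430 − 83800)/[( 83800 + 99430)/2] = 15630/91615 = 0.170605…
E_income = (340.8/860.6) / (15630/91615) = 2.3211…
E_income > 1 ⇒ normal good, luxury.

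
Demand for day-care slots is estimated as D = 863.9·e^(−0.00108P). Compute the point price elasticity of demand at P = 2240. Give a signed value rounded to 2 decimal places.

-2.42

dD/dP = −0.00108·D = -0.0830313. At P = 2240, D = 76.8809.
Ed = (dD/dP)·(P/D) = (-0.0830313) × (2240/76.8809) = -2.4192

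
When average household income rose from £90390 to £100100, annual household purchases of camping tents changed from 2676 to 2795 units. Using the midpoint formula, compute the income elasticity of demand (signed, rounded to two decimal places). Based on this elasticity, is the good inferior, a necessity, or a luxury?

%ΔQ = (2795 − 2676)/[( 2676 + 2795)/2] = 119/2735.5 = 0.043502…
%ΔIncome = (100100 − 90390)/[( 90390 + 100100)/2] = 9710/95245 = 0.101947…
E_income = (119/2735.5) / (9710/95245) = 0.4267…
0 < E_income < 1 ⇒ normal good, necessity.

0.43; necessity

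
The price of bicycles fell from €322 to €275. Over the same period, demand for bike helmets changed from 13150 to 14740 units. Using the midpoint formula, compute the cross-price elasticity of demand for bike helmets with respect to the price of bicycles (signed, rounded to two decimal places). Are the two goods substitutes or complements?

%ΔQ_{bike helmets} = (14740 − 13150)/avg = 1590/13945 = 0.114019…
%ΔP_{bicycles} = (275 − 322)/avg = -47/298.5 = -0.157453…
E_cross = (1590/13945) / (-47/298.5) = -0.7241…
E_cross < 0 ⇒ the goods are complements.

-0.72; complements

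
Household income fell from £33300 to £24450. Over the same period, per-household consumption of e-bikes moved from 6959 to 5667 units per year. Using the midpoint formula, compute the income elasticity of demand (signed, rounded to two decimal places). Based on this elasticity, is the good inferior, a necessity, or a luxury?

0.67; necessity

%ΔQ = (5667 − 6959)/[( 6959 + 5667)/2] = -1292/6313 = -0.204657…
%ΔIncome = (24450 − 33300)/[( 33300 + 24450)/2] = -8850/28875 = -0.306493…
E_income = (-1292/6313) / (-8850/28875) = 0.6677…
0 < E_income < 1 ⇒ normal good, necessity.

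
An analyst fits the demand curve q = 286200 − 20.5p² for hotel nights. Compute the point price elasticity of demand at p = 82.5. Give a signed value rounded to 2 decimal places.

-1.90

dq/dp = −2·20.5·p = -3382.5. At p = 82.5, q = 146671.875.
Ed = (dq/dp)·(p/q) = (-3382.5) × (82.5/146671.875) = -1.9025…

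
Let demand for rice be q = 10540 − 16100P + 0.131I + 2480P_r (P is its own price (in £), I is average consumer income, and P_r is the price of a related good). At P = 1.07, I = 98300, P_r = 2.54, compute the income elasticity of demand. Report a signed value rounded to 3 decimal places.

1.031

At the given values, q = 10540 − 16100(1.07) + 0.131(98300) + 2480(2.54) = 12489.5.
∂q/∂I = 0.131.
E = (0.131) × (98300/12489.5) = 1.03105…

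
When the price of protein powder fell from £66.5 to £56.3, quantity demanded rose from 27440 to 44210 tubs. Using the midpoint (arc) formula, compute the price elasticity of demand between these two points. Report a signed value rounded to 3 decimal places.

%ΔQ = (44210 − 27440) / [(27440 + 44210)/2] = 16770/35825 = 0.468108…
%ΔP = (56.3 − 66.5) / [(66.5 + 56.3)/2] = -10.2/61.4 = -0.166123…
Arc Ed = %ΔQ / %ΔP = (16770/35825) / (-10.2/61.4) = -2.81783…

-2.818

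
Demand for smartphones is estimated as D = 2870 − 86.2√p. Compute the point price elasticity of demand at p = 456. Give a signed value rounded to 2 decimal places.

-0.89

dD/dp = −86.2/(2√p) = -2.01834. At p = 456, D = 1029.27.
Ed = (dD/dp)·(p/D) = (-2.01834) × (456/1029.27) = -0.8941…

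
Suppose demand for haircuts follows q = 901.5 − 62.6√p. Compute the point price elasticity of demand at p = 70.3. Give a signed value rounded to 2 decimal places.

dq/dp = −62.6/(2√p) = -3.73307. At p = 70.3, q = 376.63.
Ed = (dq/dp)·(p/q) = (-3.73307) × (70.3/376.63) = -0.6967…

-0.70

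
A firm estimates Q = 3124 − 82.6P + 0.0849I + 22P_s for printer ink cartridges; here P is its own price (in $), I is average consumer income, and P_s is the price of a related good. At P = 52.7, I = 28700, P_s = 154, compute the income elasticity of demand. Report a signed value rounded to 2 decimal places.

At the given values, Q = 3124 − 82.6(52.7) + 0.0849(28700) + 22(154) = 4595.61.
∂Q/∂I = 0.0849.
E = (0.0849) × (28700/4595.61) = 0.5302…

0.53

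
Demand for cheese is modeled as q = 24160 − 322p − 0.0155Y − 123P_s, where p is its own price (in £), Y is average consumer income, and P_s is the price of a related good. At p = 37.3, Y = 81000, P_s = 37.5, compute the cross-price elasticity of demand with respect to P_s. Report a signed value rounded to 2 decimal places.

At the given values, q = 24160 − 322(37.3) − 0.0155(81000) − 123(37.5) = 6281.4.
∂q/∂P_s = -123.
E = (-123) × (37.5/6281.4) = -0.7343…

-0.73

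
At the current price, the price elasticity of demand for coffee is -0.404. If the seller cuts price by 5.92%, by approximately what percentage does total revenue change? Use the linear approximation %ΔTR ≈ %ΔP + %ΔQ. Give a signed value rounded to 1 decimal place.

%ΔQ ≈ Ed × %ΔP = (-0.404) × (-5.92%) = +2.3917%
%ΔTR ≈ %ΔP + %ΔQ = (-5.92%) + (+2.3917%) = -3.5283%

-3.5%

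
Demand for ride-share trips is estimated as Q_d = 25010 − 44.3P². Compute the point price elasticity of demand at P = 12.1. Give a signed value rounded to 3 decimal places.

-0.700

dQ_d/dP = −2·44.3·P = -1072.06. At P = 12.1, Q_d = 18524.037.
Ed = (dQ_d/dP)·(P/Q_d) = (-1072.06) × (12.1/18524.037) = -0.70027…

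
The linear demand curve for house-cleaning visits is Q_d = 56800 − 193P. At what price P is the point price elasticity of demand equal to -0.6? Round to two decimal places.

Ed = −193P/(56800 − 193P). Set this equal to -0.6:
193P = 0.6·(56800 − 193P) ⇒ 193P(1 + 0.6) = 0.6·56800
P = 0.6·56800 / (193·1.6) = 110.3626…

110.36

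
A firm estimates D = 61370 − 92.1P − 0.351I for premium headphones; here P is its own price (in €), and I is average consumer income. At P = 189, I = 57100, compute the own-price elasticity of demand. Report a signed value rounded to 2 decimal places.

At the given values, D = 61370 − 92.1(189) − 0.351(57100) = 23921.
∂D/∂P = −92.1.
E = (-92.1) × (189/23921) = -0.7276…

-0.73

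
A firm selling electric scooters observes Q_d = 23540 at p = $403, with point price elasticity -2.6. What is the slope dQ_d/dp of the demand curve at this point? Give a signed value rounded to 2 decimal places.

-151.87

Ed = (dQ_d/dp)·(p/Q_d) ⇒ dQ_d/dp = Ed·Q_d/p = (-2.6)·23540/403 = -151.8709…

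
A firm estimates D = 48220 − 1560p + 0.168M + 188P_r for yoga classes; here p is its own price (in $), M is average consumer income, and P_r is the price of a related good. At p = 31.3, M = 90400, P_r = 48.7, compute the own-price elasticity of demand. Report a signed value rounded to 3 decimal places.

-2.057

At the given values, D = 48220 − 1560(31.3) + 0.168(90400) + 188(48.7) = 23734.8.
∂D/∂p = −1560.
E = (-1560) × (31.3/23734.8) = -2.05723…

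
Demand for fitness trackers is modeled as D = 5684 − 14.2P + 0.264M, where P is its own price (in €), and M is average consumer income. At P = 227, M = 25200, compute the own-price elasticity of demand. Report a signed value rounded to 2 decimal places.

At the given values, D = 5684 − 14.2(227) + 0.264(25200) = 9113.4.
∂D/∂P = −14.2.
E = (-14.2) × (227/9113.4) = -0.3536…

-0.35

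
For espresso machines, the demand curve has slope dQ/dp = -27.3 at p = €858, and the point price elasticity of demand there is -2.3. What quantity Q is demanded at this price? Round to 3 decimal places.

10184.087

Ed = (dQ/dp)·(p/Q) ⇒ Q = (dQ/dp)·p/Ed = (-27.3)·858/(-2.3) = 10184.08695…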